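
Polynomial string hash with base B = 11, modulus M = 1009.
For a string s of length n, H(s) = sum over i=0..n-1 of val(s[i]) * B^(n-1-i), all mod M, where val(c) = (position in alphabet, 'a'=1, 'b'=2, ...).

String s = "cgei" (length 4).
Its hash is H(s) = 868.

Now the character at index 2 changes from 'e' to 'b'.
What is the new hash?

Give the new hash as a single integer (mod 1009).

val('e') = 5, val('b') = 2
Position k = 2, exponent = n-1-k = 1
B^1 mod M = 11^1 mod 1009 = 11
Delta = (2 - 5) * 11 mod 1009 = 976
New hash = (868 + 976) mod 1009 = 835

Answer: 835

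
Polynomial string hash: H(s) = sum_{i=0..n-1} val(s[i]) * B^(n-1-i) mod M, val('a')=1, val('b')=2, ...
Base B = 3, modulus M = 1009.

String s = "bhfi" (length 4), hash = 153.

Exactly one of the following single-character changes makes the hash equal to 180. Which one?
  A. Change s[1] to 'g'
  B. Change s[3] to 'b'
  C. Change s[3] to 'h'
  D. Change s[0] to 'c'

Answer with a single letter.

Option A: s[1]='h'->'g', delta=(7-8)*3^2 mod 1009 = 1000, hash=153+1000 mod 1009 = 144
Option B: s[3]='i'->'b', delta=(2-9)*3^0 mod 1009 = 1002, hash=153+1002 mod 1009 = 146
Option C: s[3]='i'->'h', delta=(8-9)*3^0 mod 1009 = 1008, hash=153+1008 mod 1009 = 152
Option D: s[0]='b'->'c', delta=(3-2)*3^3 mod 1009 = 27, hash=153+27 mod 1009 = 180 <-- target

Answer: D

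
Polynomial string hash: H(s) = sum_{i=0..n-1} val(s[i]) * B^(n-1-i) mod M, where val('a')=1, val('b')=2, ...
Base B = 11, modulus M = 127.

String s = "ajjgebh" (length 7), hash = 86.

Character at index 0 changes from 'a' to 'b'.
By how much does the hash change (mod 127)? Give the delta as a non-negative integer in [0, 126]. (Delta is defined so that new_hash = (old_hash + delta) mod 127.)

Delta formula: (val(new) - val(old)) * B^(n-1-k) mod M
  val('b') - val('a') = 2 - 1 = 1
  B^(n-1-k) = 11^6 mod 127 = 38
  Delta = 1 * 38 mod 127 = 38

Answer: 38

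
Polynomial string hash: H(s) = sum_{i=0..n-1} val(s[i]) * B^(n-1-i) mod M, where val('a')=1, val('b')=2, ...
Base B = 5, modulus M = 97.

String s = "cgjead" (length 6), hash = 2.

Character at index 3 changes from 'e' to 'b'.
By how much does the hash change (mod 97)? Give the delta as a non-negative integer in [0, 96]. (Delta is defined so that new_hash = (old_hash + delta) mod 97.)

Answer: 22

Derivation:
Delta formula: (val(new) - val(old)) * B^(n-1-k) mod M
  val('b') - val('e') = 2 - 5 = -3
  B^(n-1-k) = 5^2 mod 97 = 25
  Delta = -3 * 25 mod 97 = 22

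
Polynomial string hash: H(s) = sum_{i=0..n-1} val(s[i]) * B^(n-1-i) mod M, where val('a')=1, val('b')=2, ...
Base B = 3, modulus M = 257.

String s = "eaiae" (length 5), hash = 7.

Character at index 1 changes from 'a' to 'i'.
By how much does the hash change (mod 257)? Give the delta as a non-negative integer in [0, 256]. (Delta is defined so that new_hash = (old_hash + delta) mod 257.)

Answer: 216

Derivation:
Delta formula: (val(new) - val(old)) * B^(n-1-k) mod M
  val('i') - val('a') = 9 - 1 = 8
  B^(n-1-k) = 3^3 mod 257 = 27
  Delta = 8 * 27 mod 257 = 216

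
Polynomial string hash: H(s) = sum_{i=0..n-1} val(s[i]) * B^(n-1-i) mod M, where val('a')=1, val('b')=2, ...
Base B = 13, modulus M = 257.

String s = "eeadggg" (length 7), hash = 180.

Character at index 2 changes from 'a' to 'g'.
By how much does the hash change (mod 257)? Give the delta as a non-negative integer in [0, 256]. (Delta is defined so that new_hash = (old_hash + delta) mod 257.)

Delta formula: (val(new) - val(old)) * B^(n-1-k) mod M
  val('g') - val('a') = 7 - 1 = 6
  B^(n-1-k) = 13^4 mod 257 = 34
  Delta = 6 * 34 mod 257 = 204

Answer: 204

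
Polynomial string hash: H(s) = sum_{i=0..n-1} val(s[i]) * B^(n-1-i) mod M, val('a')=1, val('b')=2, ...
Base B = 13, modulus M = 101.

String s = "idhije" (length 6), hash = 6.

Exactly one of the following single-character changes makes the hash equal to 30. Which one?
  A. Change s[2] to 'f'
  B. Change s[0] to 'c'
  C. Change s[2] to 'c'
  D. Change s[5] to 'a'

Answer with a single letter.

Answer: C

Derivation:
Option A: s[2]='h'->'f', delta=(6-8)*13^3 mod 101 = 50, hash=6+50 mod 101 = 56
Option B: s[0]='i'->'c', delta=(3-9)*13^5 mod 101 = 100, hash=6+100 mod 101 = 5
Option C: s[2]='h'->'c', delta=(3-8)*13^3 mod 101 = 24, hash=6+24 mod 101 = 30 <-- target
Option D: s[5]='e'->'a', delta=(1-5)*13^0 mod 101 = 97, hash=6+97 mod 101 = 2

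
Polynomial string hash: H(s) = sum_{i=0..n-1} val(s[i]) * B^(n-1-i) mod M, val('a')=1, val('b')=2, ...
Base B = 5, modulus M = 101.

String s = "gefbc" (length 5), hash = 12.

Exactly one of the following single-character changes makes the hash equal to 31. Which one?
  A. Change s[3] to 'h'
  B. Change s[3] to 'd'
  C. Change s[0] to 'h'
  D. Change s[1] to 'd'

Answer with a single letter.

Answer: C

Derivation:
Option A: s[3]='b'->'h', delta=(8-2)*5^1 mod 101 = 30, hash=12+30 mod 101 = 42
Option B: s[3]='b'->'d', delta=(4-2)*5^1 mod 101 = 10, hash=12+10 mod 101 = 22
Option C: s[0]='g'->'h', delta=(8-7)*5^4 mod 101 = 19, hash=12+19 mod 101 = 31 <-- target
Option D: s[1]='e'->'d', delta=(4-5)*5^3 mod 101 = 77, hash=12+77 mod 101 = 89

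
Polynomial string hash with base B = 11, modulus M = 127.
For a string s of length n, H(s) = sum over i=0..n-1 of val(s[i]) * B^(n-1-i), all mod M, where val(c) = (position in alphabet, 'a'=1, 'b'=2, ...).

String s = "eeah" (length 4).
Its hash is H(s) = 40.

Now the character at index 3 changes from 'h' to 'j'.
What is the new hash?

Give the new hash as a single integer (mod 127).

val('h') = 8, val('j') = 10
Position k = 3, exponent = n-1-k = 0
B^0 mod M = 11^0 mod 127 = 1
Delta = (10 - 8) * 1 mod 127 = 2
New hash = (40 + 2) mod 127 = 42

Answer: 42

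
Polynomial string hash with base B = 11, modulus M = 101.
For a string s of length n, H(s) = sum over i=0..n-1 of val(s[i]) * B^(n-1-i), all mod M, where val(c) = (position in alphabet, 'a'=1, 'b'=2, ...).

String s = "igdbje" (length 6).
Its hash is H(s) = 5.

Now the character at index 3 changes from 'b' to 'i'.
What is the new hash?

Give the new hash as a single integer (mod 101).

val('b') = 2, val('i') = 9
Position k = 3, exponent = n-1-k = 2
B^2 mod M = 11^2 mod 101 = 20
Delta = (9 - 2) * 20 mod 101 = 39
New hash = (5 + 39) mod 101 = 44

Answer: 44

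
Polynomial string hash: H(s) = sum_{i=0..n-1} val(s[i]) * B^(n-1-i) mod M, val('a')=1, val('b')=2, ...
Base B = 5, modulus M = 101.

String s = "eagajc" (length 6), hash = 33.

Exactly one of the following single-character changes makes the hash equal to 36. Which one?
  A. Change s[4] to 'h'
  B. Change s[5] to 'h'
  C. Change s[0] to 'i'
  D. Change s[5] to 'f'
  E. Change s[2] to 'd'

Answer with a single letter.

Option A: s[4]='j'->'h', delta=(8-10)*5^1 mod 101 = 91, hash=33+91 mod 101 = 23
Option B: s[5]='c'->'h', delta=(8-3)*5^0 mod 101 = 5, hash=33+5 mod 101 = 38
Option C: s[0]='e'->'i', delta=(9-5)*5^5 mod 101 = 77, hash=33+77 mod 101 = 9
Option D: s[5]='c'->'f', delta=(6-3)*5^0 mod 101 = 3, hash=33+3 mod 101 = 36 <-- target
Option E: s[2]='g'->'d', delta=(4-7)*5^3 mod 101 = 29, hash=33+29 mod 101 = 62

Answer: D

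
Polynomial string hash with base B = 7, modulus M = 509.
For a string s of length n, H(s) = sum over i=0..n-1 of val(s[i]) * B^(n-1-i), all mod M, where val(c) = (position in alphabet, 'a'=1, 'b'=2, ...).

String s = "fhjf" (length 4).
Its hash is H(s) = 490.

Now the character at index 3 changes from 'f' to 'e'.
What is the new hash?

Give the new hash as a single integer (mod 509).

val('f') = 6, val('e') = 5
Position k = 3, exponent = n-1-k = 0
B^0 mod M = 7^0 mod 509 = 1
Delta = (5 - 6) * 1 mod 509 = 508
New hash = (490 + 508) mod 509 = 489

Answer: 489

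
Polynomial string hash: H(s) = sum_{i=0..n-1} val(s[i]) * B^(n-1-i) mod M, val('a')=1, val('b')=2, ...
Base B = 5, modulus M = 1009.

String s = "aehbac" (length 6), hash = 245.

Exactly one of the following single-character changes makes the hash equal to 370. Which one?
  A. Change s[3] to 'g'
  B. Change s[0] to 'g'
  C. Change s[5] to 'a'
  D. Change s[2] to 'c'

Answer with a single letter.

Answer: A

Derivation:
Option A: s[3]='b'->'g', delta=(7-2)*5^2 mod 1009 = 125, hash=245+125 mod 1009 = 370 <-- target
Option B: s[0]='a'->'g', delta=(7-1)*5^5 mod 1009 = 588, hash=245+588 mod 1009 = 833
Option C: s[5]='c'->'a', delta=(1-3)*5^0 mod 1009 = 1007, hash=245+1007 mod 1009 = 243
Option D: s[2]='h'->'c', delta=(3-8)*5^3 mod 1009 = 384, hash=245+384 mod 1009 = 629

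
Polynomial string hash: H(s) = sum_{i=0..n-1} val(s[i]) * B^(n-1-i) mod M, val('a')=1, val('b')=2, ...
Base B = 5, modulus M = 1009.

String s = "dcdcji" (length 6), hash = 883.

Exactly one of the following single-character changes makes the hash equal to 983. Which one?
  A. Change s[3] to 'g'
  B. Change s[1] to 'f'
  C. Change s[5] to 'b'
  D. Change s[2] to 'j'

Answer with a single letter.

Answer: A

Derivation:
Option A: s[3]='c'->'g', delta=(7-3)*5^2 mod 1009 = 100, hash=883+100 mod 1009 = 983 <-- target
Option B: s[1]='c'->'f', delta=(6-3)*5^4 mod 1009 = 866, hash=883+866 mod 1009 = 740
Option C: s[5]='i'->'b', delta=(2-9)*5^0 mod 1009 = 1002, hash=883+1002 mod 1009 = 876
Option D: s[2]='d'->'j', delta=(10-4)*5^3 mod 1009 = 750, hash=883+750 mod 1009 = 624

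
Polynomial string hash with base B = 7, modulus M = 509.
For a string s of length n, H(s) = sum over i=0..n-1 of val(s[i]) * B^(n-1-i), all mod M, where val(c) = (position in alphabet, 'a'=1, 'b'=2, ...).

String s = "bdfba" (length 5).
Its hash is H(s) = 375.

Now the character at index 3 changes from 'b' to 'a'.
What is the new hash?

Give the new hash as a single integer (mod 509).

Answer: 368

Derivation:
val('b') = 2, val('a') = 1
Position k = 3, exponent = n-1-k = 1
B^1 mod M = 7^1 mod 509 = 7
Delta = (1 - 2) * 7 mod 509 = 502
New hash = (375 + 502) mod 509 = 368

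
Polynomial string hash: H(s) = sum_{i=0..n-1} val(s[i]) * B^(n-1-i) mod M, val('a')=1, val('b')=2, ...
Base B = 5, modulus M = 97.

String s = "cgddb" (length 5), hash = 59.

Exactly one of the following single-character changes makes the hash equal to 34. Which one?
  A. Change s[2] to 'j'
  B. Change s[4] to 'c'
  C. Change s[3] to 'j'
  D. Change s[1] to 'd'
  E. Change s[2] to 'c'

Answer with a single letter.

Answer: E

Derivation:
Option A: s[2]='d'->'j', delta=(10-4)*5^2 mod 97 = 53, hash=59+53 mod 97 = 15
Option B: s[4]='b'->'c', delta=(3-2)*5^0 mod 97 = 1, hash=59+1 mod 97 = 60
Option C: s[3]='d'->'j', delta=(10-4)*5^1 mod 97 = 30, hash=59+30 mod 97 = 89
Option D: s[1]='g'->'d', delta=(4-7)*5^3 mod 97 = 13, hash=59+13 mod 97 = 72
Option E: s[2]='d'->'c', delta=(3-4)*5^2 mod 97 = 72, hash=59+72 mod 97 = 34 <-- target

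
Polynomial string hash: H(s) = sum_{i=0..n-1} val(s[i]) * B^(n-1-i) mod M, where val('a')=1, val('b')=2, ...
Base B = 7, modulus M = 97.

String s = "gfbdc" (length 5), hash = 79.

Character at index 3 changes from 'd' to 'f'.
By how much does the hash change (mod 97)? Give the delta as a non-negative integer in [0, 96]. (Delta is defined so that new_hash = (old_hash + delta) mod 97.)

Answer: 14

Derivation:
Delta formula: (val(new) - val(old)) * B^(n-1-k) mod M
  val('f') - val('d') = 6 - 4 = 2
  B^(n-1-k) = 7^1 mod 97 = 7
  Delta = 2 * 7 mod 97 = 14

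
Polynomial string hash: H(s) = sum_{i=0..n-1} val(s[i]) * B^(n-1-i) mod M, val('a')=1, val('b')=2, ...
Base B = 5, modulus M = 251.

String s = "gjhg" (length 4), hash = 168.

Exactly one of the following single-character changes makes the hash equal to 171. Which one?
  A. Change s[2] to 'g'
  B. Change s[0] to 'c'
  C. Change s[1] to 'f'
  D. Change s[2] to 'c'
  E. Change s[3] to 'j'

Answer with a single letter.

Answer: E

Derivation:
Option A: s[2]='h'->'g', delta=(7-8)*5^1 mod 251 = 246, hash=168+246 mod 251 = 163
Option B: s[0]='g'->'c', delta=(3-7)*5^3 mod 251 = 2, hash=168+2 mod 251 = 170
Option C: s[1]='j'->'f', delta=(6-10)*5^2 mod 251 = 151, hash=168+151 mod 251 = 68
Option D: s[2]='h'->'c', delta=(3-8)*5^1 mod 251 = 226, hash=168+226 mod 251 = 143
Option E: s[3]='g'->'j', delta=(10-7)*5^0 mod 251 = 3, hash=168+3 mod 251 = 171 <-- target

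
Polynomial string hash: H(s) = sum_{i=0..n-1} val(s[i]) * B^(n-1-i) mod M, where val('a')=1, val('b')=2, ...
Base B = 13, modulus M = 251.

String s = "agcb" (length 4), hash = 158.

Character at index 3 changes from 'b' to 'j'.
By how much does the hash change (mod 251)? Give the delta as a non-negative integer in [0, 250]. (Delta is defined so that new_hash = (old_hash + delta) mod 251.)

Delta formula: (val(new) - val(old)) * B^(n-1-k) mod M
  val('j') - val('b') = 10 - 2 = 8
  B^(n-1-k) = 13^0 mod 251 = 1
  Delta = 8 * 1 mod 251 = 8

Answer: 8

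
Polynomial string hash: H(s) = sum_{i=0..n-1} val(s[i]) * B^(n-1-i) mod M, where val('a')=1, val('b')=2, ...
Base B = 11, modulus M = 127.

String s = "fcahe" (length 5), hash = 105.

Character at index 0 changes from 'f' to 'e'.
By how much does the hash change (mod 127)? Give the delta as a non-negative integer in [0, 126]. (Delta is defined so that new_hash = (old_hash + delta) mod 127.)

Delta formula: (val(new) - val(old)) * B^(n-1-k) mod M
  val('e') - val('f') = 5 - 6 = -1
  B^(n-1-k) = 11^4 mod 127 = 36
  Delta = -1 * 36 mod 127 = 91

Answer: 91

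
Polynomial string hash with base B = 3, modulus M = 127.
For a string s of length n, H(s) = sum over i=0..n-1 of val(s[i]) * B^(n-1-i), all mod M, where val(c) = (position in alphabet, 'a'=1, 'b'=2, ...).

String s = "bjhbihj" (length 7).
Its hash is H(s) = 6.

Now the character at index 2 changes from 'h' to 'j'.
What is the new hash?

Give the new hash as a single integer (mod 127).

val('h') = 8, val('j') = 10
Position k = 2, exponent = n-1-k = 4
B^4 mod M = 3^4 mod 127 = 81
Delta = (10 - 8) * 81 mod 127 = 35
New hash = (6 + 35) mod 127 = 41

Answer: 41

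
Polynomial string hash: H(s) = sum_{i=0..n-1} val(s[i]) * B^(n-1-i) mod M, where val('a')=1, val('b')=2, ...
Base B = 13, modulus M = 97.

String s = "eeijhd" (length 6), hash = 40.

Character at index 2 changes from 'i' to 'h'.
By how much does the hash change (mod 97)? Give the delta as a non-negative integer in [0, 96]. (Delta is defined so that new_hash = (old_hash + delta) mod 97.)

Delta formula: (val(new) - val(old)) * B^(n-1-k) mod M
  val('h') - val('i') = 8 - 9 = -1
  B^(n-1-k) = 13^3 mod 97 = 63
  Delta = -1 * 63 mod 97 = 34

Answer: 34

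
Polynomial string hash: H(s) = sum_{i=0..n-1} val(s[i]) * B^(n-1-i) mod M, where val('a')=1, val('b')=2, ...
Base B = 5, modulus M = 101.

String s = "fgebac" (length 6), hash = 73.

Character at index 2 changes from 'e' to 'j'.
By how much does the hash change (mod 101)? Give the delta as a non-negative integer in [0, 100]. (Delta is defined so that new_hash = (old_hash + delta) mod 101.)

Answer: 19

Derivation:
Delta formula: (val(new) - val(old)) * B^(n-1-k) mod M
  val('j') - val('e') = 10 - 5 = 5
  B^(n-1-k) = 5^3 mod 101 = 24
  Delta = 5 * 24 mod 101 = 19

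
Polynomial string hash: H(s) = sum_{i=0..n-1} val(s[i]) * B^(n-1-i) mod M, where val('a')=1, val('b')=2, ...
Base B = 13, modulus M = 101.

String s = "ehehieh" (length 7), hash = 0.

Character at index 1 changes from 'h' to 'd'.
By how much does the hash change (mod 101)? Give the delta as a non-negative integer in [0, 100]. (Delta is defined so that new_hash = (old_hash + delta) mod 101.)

Delta formula: (val(new) - val(old)) * B^(n-1-k) mod M
  val('d') - val('h') = 4 - 8 = -4
  B^(n-1-k) = 13^5 mod 101 = 17
  Delta = -4 * 17 mod 101 = 33

Answer: 33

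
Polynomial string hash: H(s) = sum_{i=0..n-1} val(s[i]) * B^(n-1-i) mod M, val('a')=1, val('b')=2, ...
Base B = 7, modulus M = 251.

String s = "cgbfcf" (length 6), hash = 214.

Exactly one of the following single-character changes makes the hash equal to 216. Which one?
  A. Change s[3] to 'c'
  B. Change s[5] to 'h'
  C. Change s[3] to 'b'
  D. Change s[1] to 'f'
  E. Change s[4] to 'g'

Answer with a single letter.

Option A: s[3]='f'->'c', delta=(3-6)*7^2 mod 251 = 104, hash=214+104 mod 251 = 67
Option B: s[5]='f'->'h', delta=(8-6)*7^0 mod 251 = 2, hash=214+2 mod 251 = 216 <-- target
Option C: s[3]='f'->'b', delta=(2-6)*7^2 mod 251 = 55, hash=214+55 mod 251 = 18
Option D: s[1]='g'->'f', delta=(6-7)*7^4 mod 251 = 109, hash=214+109 mod 251 = 72
Option E: s[4]='c'->'g', delta=(7-3)*7^1 mod 251 = 28, hash=214+28 mod 251 = 242

Answer: B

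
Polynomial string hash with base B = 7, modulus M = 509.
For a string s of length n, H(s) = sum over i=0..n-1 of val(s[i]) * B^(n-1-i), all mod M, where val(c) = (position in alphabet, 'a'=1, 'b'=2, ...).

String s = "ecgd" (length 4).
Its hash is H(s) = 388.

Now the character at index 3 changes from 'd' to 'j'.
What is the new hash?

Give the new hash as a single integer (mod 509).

Answer: 394

Derivation:
val('d') = 4, val('j') = 10
Position k = 3, exponent = n-1-k = 0
B^0 mod M = 7^0 mod 509 = 1
Delta = (10 - 4) * 1 mod 509 = 6
New hash = (388 + 6) mod 509 = 394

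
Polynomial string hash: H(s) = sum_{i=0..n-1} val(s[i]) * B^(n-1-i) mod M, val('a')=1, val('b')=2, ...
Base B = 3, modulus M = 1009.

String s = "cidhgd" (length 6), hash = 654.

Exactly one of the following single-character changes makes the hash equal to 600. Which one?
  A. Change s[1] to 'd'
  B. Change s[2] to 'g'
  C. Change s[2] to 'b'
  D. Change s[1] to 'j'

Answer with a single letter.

Answer: C

Derivation:
Option A: s[1]='i'->'d', delta=(4-9)*3^4 mod 1009 = 604, hash=654+604 mod 1009 = 249
Option B: s[2]='d'->'g', delta=(7-4)*3^3 mod 1009 = 81, hash=654+81 mod 1009 = 735
Option C: s[2]='d'->'b', delta=(2-4)*3^3 mod 1009 = 955, hash=654+955 mod 1009 = 600 <-- target
Option D: s[1]='i'->'j', delta=(10-9)*3^4 mod 1009 = 81, hash=654+81 mod 1009 = 735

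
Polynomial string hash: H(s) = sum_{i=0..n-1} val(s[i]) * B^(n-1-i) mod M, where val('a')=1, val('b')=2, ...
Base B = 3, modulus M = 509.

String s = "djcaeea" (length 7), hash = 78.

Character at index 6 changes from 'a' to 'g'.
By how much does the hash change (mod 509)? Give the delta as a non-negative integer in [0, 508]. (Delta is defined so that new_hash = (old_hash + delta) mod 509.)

Answer: 6

Derivation:
Delta formula: (val(new) - val(old)) * B^(n-1-k) mod M
  val('g') - val('a') = 7 - 1 = 6
  B^(n-1-k) = 3^0 mod 509 = 1
  Delta = 6 * 1 mod 509 = 6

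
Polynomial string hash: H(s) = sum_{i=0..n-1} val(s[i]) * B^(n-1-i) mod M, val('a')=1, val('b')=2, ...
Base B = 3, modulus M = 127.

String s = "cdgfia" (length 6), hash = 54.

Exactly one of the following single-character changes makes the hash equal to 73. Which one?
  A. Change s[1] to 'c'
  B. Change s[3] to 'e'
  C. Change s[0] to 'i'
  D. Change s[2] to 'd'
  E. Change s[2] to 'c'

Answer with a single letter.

Answer: E

Derivation:
Option A: s[1]='d'->'c', delta=(3-4)*3^4 mod 127 = 46, hash=54+46 mod 127 = 100
Option B: s[3]='f'->'e', delta=(5-6)*3^2 mod 127 = 118, hash=54+118 mod 127 = 45
Option C: s[0]='c'->'i', delta=(9-3)*3^5 mod 127 = 61, hash=54+61 mod 127 = 115
Option D: s[2]='g'->'d', delta=(4-7)*3^3 mod 127 = 46, hash=54+46 mod 127 = 100
Option E: s[2]='g'->'c', delta=(3-7)*3^3 mod 127 = 19, hash=54+19 mod 127 = 73 <-- target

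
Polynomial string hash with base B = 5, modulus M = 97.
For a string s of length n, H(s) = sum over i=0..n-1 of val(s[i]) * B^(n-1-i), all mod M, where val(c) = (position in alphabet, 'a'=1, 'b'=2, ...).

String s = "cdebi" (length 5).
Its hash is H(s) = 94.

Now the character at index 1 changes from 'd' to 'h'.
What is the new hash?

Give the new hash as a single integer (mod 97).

val('d') = 4, val('h') = 8
Position k = 1, exponent = n-1-k = 3
B^3 mod M = 5^3 mod 97 = 28
Delta = (8 - 4) * 28 mod 97 = 15
New hash = (94 + 15) mod 97 = 12

Answer: 12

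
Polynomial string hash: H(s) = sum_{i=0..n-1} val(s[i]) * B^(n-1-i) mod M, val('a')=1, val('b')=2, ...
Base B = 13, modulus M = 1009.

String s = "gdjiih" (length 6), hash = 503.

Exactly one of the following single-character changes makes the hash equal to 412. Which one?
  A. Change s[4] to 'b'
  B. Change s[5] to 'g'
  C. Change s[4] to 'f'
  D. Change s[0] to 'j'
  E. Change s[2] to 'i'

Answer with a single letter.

Option A: s[4]='i'->'b', delta=(2-9)*13^1 mod 1009 = 918, hash=503+918 mod 1009 = 412 <-- target
Option B: s[5]='h'->'g', delta=(7-8)*13^0 mod 1009 = 1008, hash=503+1008 mod 1009 = 502
Option C: s[4]='i'->'f', delta=(6-9)*13^1 mod 1009 = 970, hash=503+970 mod 1009 = 464
Option D: s[0]='g'->'j', delta=(10-7)*13^5 mod 1009 = 952, hash=503+952 mod 1009 = 446
Option E: s[2]='j'->'i', delta=(9-10)*13^3 mod 1009 = 830, hash=503+830 mod 1009 = 324

Answer: A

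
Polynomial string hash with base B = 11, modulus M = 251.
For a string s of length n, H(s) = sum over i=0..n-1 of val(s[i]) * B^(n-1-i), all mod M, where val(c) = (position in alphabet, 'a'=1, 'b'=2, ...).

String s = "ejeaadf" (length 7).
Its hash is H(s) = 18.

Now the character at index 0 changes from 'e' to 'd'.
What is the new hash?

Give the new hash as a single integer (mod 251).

Answer: 15

Derivation:
val('e') = 5, val('d') = 4
Position k = 0, exponent = n-1-k = 6
B^6 mod M = 11^6 mod 251 = 3
Delta = (4 - 5) * 3 mod 251 = 248
New hash = (18 + 248) mod 251 = 15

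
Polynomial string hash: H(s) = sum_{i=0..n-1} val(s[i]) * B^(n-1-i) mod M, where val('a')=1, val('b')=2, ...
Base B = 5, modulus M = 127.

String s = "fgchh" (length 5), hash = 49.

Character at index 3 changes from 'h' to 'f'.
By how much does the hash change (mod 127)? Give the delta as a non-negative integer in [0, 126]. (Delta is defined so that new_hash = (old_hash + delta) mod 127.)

Delta formula: (val(new) - val(old)) * B^(n-1-k) mod M
  val('f') - val('h') = 6 - 8 = -2
  B^(n-1-k) = 5^1 mod 127 = 5
  Delta = -2 * 5 mod 127 = 117

Answer: 117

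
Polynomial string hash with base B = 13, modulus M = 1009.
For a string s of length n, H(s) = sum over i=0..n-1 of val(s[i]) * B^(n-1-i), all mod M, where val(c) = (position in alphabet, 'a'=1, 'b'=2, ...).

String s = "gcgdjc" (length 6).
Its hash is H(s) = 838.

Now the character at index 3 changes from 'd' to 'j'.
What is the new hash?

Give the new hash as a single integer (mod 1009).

Answer: 843

Derivation:
val('d') = 4, val('j') = 10
Position k = 3, exponent = n-1-k = 2
B^2 mod M = 13^2 mod 1009 = 169
Delta = (10 - 4) * 169 mod 1009 = 5
New hash = (838 + 5) mod 1009 = 843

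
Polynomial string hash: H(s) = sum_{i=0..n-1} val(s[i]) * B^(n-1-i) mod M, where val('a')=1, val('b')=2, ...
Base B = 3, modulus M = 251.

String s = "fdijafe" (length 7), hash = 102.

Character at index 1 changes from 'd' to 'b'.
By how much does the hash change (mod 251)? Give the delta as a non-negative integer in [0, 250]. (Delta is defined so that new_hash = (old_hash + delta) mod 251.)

Answer: 16

Derivation:
Delta formula: (val(new) - val(old)) * B^(n-1-k) mod M
  val('b') - val('d') = 2 - 4 = -2
  B^(n-1-k) = 3^5 mod 251 = 243
  Delta = -2 * 243 mod 251 = 16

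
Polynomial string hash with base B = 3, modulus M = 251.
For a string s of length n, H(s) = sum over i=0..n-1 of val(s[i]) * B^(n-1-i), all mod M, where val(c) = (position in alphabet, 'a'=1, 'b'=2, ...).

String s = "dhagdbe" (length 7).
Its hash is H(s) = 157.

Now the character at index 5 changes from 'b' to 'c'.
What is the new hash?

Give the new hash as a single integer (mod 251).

val('b') = 2, val('c') = 3
Position k = 5, exponent = n-1-k = 1
B^1 mod M = 3^1 mod 251 = 3
Delta = (3 - 2) * 3 mod 251 = 3
New hash = (157 + 3) mod 251 = 160

Answer: 160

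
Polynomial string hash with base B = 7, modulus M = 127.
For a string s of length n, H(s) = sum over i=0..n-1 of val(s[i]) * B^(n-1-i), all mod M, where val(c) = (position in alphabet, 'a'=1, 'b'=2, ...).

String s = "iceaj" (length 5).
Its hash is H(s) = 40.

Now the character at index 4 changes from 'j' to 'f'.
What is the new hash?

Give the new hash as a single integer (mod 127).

val('j') = 10, val('f') = 6
Position k = 4, exponent = n-1-k = 0
B^0 mod M = 7^0 mod 127 = 1
Delta = (6 - 10) * 1 mod 127 = 123
New hash = (40 + 123) mod 127 = 36

Answer: 36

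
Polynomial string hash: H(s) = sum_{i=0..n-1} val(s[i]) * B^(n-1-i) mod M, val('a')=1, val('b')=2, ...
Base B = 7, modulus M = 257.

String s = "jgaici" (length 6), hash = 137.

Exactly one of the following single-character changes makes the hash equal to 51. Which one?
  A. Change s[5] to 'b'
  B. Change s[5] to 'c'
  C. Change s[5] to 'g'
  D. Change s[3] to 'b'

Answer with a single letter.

Option A: s[5]='i'->'b', delta=(2-9)*7^0 mod 257 = 250, hash=137+250 mod 257 = 130
Option B: s[5]='i'->'c', delta=(3-9)*7^0 mod 257 = 251, hash=137+251 mod 257 = 131
Option C: s[5]='i'->'g', delta=(7-9)*7^0 mod 257 = 255, hash=137+255 mod 257 = 135
Option D: s[3]='i'->'b', delta=(2-9)*7^2 mod 257 = 171, hash=137+171 mod 257 = 51 <-- target

Answer: D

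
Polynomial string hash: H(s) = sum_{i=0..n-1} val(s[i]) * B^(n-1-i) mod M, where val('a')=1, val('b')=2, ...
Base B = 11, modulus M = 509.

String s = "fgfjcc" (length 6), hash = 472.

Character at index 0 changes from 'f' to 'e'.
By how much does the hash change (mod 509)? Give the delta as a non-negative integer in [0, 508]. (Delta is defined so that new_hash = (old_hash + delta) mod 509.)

Delta formula: (val(new) - val(old)) * B^(n-1-k) mod M
  val('e') - val('f') = 5 - 6 = -1
  B^(n-1-k) = 11^5 mod 509 = 207
  Delta = -1 * 207 mod 509 = 302

Answer: 302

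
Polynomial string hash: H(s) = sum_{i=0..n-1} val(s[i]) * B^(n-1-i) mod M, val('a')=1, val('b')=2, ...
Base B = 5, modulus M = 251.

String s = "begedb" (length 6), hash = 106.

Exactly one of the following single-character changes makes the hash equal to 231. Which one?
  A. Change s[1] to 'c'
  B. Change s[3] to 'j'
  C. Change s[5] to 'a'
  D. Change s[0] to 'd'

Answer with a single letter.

Answer: B

Derivation:
Option A: s[1]='e'->'c', delta=(3-5)*5^4 mod 251 = 5, hash=106+5 mod 251 = 111
Option B: s[3]='e'->'j', delta=(10-5)*5^2 mod 251 = 125, hash=106+125 mod 251 = 231 <-- target
Option C: s[5]='b'->'a', delta=(1-2)*5^0 mod 251 = 250, hash=106+250 mod 251 = 105
Option D: s[0]='b'->'d', delta=(4-2)*5^5 mod 251 = 226, hash=106+226 mod 251 = 81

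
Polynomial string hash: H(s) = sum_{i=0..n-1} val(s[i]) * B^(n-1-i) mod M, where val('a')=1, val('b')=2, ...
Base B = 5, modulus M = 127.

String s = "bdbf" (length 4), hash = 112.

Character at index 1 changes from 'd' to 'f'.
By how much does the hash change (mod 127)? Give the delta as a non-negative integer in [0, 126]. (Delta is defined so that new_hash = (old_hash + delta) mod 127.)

Answer: 50

Derivation:
Delta formula: (val(new) - val(old)) * B^(n-1-k) mod M
  val('f') - val('d') = 6 - 4 = 2
  B^(n-1-k) = 5^2 mod 127 = 25
  Delta = 2 * 25 mod 127 = 50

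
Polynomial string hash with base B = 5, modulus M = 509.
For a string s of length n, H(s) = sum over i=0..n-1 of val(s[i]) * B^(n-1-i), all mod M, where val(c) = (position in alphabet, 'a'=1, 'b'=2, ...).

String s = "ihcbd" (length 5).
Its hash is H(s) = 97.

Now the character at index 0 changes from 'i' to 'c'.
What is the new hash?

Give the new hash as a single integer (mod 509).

Answer: 419

Derivation:
val('i') = 9, val('c') = 3
Position k = 0, exponent = n-1-k = 4
B^4 mod M = 5^4 mod 509 = 116
Delta = (3 - 9) * 116 mod 509 = 322
New hash = (97 + 322) mod 509 = 419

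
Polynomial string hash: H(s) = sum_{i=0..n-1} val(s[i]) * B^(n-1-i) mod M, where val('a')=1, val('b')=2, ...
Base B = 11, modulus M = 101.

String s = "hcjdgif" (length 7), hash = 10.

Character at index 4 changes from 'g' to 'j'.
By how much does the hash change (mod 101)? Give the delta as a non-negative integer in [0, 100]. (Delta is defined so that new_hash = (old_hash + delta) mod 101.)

Answer: 60

Derivation:
Delta formula: (val(new) - val(old)) * B^(n-1-k) mod M
  val('j') - val('g') = 10 - 7 = 3
  B^(n-1-k) = 11^2 mod 101 = 20
  Delta = 3 * 20 mod 101 = 60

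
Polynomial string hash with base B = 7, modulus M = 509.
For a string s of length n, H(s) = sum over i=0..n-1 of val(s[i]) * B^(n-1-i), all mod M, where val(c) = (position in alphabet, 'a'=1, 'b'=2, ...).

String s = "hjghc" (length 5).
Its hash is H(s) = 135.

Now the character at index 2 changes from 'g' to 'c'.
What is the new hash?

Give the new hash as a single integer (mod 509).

val('g') = 7, val('c') = 3
Position k = 2, exponent = n-1-k = 2
B^2 mod M = 7^2 mod 509 = 49
Delta = (3 - 7) * 49 mod 509 = 313
New hash = (135 + 313) mod 509 = 448

Answer: 448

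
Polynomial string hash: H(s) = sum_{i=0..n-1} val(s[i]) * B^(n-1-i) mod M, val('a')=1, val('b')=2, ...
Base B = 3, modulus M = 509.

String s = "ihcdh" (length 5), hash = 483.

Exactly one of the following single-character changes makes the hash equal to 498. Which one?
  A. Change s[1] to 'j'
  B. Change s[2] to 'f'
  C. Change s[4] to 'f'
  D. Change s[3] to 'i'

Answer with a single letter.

Answer: D

Derivation:
Option A: s[1]='h'->'j', delta=(10-8)*3^3 mod 509 = 54, hash=483+54 mod 509 = 28
Option B: s[2]='c'->'f', delta=(6-3)*3^2 mod 509 = 27, hash=483+27 mod 509 = 1
Option C: s[4]='h'->'f', delta=(6-8)*3^0 mod 509 = 507, hash=483+507 mod 509 = 481
Option D: s[3]='d'->'i', delta=(9-4)*3^1 mod 509 = 15, hash=483+15 mod 509 = 498 <-- target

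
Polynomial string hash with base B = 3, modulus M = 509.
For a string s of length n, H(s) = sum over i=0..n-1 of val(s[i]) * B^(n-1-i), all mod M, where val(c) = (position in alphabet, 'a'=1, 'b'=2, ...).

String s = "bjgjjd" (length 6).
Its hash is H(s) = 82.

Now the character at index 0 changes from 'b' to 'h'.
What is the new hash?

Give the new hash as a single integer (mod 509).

Answer: 13

Derivation:
val('b') = 2, val('h') = 8
Position k = 0, exponent = n-1-k = 5
B^5 mod M = 3^5 mod 509 = 243
Delta = (8 - 2) * 243 mod 509 = 440
New hash = (82 + 440) mod 509 = 13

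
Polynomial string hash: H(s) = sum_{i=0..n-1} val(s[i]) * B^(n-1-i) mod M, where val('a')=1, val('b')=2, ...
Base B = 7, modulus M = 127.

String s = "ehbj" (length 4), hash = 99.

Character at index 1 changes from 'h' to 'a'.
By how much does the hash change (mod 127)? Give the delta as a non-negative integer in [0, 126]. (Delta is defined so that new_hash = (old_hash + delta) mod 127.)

Answer: 38

Derivation:
Delta formula: (val(new) - val(old)) * B^(n-1-k) mod M
  val('a') - val('h') = 1 - 8 = -7
  B^(n-1-k) = 7^2 mod 127 = 49
  Delta = -7 * 49 mod 127 = 38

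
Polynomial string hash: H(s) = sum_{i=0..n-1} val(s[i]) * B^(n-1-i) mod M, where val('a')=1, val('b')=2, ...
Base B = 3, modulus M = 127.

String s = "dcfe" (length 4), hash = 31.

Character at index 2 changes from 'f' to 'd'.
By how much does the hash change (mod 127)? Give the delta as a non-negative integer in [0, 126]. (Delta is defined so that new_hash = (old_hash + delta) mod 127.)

Delta formula: (val(new) - val(old)) * B^(n-1-k) mod M
  val('d') - val('f') = 4 - 6 = -2
  B^(n-1-k) = 3^1 mod 127 = 3
  Delta = -2 * 3 mod 127 = 121

Answer: 121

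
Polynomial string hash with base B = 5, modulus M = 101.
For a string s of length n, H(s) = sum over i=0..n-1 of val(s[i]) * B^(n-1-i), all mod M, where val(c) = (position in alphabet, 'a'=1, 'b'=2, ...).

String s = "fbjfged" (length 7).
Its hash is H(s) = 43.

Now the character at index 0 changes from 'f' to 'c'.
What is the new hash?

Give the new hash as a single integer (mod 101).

Answer: 32

Derivation:
val('f') = 6, val('c') = 3
Position k = 0, exponent = n-1-k = 6
B^6 mod M = 5^6 mod 101 = 71
Delta = (3 - 6) * 71 mod 101 = 90
New hash = (43 + 90) mod 101 = 32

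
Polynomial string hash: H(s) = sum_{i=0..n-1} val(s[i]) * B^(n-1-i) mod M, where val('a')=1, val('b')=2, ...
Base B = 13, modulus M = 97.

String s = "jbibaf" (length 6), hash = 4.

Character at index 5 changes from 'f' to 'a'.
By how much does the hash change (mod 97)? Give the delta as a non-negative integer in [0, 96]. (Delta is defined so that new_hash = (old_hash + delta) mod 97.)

Delta formula: (val(new) - val(old)) * B^(n-1-k) mod M
  val('a') - val('f') = 1 - 6 = -5
  B^(n-1-k) = 13^0 mod 97 = 1
  Delta = -5 * 1 mod 97 = 92

Answer: 92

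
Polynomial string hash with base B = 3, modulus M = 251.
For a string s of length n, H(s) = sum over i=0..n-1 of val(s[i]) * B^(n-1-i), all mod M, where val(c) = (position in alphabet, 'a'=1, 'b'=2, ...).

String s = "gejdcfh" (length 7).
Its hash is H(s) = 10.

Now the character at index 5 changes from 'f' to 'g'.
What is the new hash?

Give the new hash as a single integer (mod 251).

Answer: 13

Derivation:
val('f') = 6, val('g') = 7
Position k = 5, exponent = n-1-k = 1
B^1 mod M = 3^1 mod 251 = 3
Delta = (7 - 6) * 3 mod 251 = 3
New hash = (10 + 3) mod 251 = 13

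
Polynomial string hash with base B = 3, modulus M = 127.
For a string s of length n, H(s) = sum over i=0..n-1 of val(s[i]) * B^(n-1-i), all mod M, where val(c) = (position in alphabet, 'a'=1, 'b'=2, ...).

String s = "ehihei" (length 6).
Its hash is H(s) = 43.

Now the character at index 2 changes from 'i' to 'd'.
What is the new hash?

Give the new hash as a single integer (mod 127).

val('i') = 9, val('d') = 4
Position k = 2, exponent = n-1-k = 3
B^3 mod M = 3^3 mod 127 = 27
Delta = (4 - 9) * 27 mod 127 = 119
New hash = (43 + 119) mod 127 = 35

Answer: 35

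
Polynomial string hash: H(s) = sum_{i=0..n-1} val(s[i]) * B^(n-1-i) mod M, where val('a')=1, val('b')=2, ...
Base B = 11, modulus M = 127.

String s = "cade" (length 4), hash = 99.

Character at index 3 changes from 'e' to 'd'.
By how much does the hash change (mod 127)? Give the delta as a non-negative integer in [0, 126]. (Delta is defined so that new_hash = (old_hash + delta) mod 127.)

Delta formula: (val(new) - val(old)) * B^(n-1-k) mod M
  val('d') - val('e') = 4 - 5 = -1
  B^(n-1-k) = 11^0 mod 127 = 1
  Delta = -1 * 1 mod 127 = 126

Answer: 126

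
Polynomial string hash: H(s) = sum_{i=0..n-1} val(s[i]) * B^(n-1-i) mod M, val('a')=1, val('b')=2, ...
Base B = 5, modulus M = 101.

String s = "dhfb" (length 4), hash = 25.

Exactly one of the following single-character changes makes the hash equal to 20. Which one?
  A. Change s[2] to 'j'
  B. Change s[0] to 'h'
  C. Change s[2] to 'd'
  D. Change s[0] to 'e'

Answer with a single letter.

Answer: B

Derivation:
Option A: s[2]='f'->'j', delta=(10-6)*5^1 mod 101 = 20, hash=25+20 mod 101 = 45
Option B: s[0]='d'->'h', delta=(8-4)*5^3 mod 101 = 96, hash=25+96 mod 101 = 20 <-- target
Option C: s[2]='f'->'d', delta=(4-6)*5^1 mod 101 = 91, hash=25+91 mod 101 = 15
Option D: s[0]='d'->'e', delta=(5-4)*5^3 mod 101 = 24, hash=25+24 mod 101 = 49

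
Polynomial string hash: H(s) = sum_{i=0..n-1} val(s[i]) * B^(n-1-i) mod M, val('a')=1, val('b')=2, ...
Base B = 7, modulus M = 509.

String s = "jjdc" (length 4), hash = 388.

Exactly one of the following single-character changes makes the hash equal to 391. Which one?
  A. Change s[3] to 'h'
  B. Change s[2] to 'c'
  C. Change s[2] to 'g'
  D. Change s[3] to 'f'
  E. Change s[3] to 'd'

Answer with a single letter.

Option A: s[3]='c'->'h', delta=(8-3)*7^0 mod 509 = 5, hash=388+5 mod 509 = 393
Option B: s[2]='d'->'c', delta=(3-4)*7^1 mod 509 = 502, hash=388+502 mod 509 = 381
Option C: s[2]='d'->'g', delta=(7-4)*7^1 mod 509 = 21, hash=388+21 mod 509 = 409
Option D: s[3]='c'->'f', delta=(6-3)*7^0 mod 509 = 3, hash=388+3 mod 509 = 391 <-- target
Option E: s[3]='c'->'d', delta=(4-3)*7^0 mod 509 = 1, hash=388+1 mod 509 = 389

Answer: D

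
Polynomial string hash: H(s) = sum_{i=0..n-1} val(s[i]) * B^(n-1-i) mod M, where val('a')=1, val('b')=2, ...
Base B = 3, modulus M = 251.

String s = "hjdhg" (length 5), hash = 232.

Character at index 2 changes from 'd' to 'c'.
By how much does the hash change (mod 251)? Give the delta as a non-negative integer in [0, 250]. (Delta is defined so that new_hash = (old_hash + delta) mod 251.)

Delta formula: (val(new) - val(old)) * B^(n-1-k) mod M
  val('c') - val('d') = 3 - 4 = -1
  B^(n-1-k) = 3^2 mod 251 = 9
  Delta = -1 * 9 mod 251 = 242

Answer: 242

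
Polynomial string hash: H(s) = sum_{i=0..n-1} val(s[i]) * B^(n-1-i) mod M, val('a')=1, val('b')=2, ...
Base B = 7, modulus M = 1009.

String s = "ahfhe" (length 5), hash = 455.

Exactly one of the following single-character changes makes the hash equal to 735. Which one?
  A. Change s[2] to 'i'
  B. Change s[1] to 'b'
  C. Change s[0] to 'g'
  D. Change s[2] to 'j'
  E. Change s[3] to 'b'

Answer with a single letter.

Option A: s[2]='f'->'i', delta=(9-6)*7^2 mod 1009 = 147, hash=455+147 mod 1009 = 602
Option B: s[1]='h'->'b', delta=(2-8)*7^3 mod 1009 = 969, hash=455+969 mod 1009 = 415
Option C: s[0]='a'->'g', delta=(7-1)*7^4 mod 1009 = 280, hash=455+280 mod 1009 = 735 <-- target
Option D: s[2]='f'->'j', delta=(10-6)*7^2 mod 1009 = 196, hash=455+196 mod 1009 = 651
Option E: s[3]='h'->'b', delta=(2-8)*7^1 mod 1009 = 967, hash=455+967 mod 1009 = 413

Answer: C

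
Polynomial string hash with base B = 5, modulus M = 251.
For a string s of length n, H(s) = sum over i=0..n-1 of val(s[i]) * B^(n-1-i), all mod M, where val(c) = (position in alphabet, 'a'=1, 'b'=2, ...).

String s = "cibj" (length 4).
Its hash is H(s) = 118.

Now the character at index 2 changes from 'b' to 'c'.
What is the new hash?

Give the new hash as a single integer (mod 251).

Answer: 123

Derivation:
val('b') = 2, val('c') = 3
Position k = 2, exponent = n-1-k = 1
B^1 mod M = 5^1 mod 251 = 5
Delta = (3 - 2) * 5 mod 251 = 5
New hash = (118 + 5) mod 251 = 123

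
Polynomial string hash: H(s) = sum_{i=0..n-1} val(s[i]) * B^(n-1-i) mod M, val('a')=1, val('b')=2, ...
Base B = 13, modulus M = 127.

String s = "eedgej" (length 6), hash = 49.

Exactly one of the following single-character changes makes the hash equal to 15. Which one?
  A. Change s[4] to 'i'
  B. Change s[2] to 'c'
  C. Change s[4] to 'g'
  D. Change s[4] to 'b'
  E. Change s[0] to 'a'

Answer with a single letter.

Option A: s[4]='e'->'i', delta=(9-5)*13^1 mod 127 = 52, hash=49+52 mod 127 = 101
Option B: s[2]='d'->'c', delta=(3-4)*13^3 mod 127 = 89, hash=49+89 mod 127 = 11
Option C: s[4]='e'->'g', delta=(7-5)*13^1 mod 127 = 26, hash=49+26 mod 127 = 75
Option D: s[4]='e'->'b', delta=(2-5)*13^1 mod 127 = 88, hash=49+88 mod 127 = 10
Option E: s[0]='e'->'a', delta=(1-5)*13^5 mod 127 = 93, hash=49+93 mod 127 = 15 <-- target

Answer: E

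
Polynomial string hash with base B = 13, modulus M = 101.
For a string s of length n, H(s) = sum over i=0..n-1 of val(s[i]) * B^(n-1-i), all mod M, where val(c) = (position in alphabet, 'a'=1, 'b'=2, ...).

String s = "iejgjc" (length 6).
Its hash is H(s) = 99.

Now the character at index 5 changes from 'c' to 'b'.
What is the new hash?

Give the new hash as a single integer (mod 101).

val('c') = 3, val('b') = 2
Position k = 5, exponent = n-1-k = 0
B^0 mod M = 13^0 mod 101 = 1
Delta = (2 - 3) * 1 mod 101 = 100
New hash = (99 + 100) mod 101 = 98

Answer: 98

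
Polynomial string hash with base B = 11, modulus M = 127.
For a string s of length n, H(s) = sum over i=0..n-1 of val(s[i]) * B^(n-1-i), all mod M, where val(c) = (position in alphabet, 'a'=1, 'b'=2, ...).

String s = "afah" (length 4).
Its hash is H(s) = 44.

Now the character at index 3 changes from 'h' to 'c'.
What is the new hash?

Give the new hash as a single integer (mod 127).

Answer: 39

Derivation:
val('h') = 8, val('c') = 3
Position k = 3, exponent = n-1-k = 0
B^0 mod M = 11^0 mod 127 = 1
Delta = (3 - 8) * 1 mod 127 = 122
New hash = (44 + 122) mod 127 = 39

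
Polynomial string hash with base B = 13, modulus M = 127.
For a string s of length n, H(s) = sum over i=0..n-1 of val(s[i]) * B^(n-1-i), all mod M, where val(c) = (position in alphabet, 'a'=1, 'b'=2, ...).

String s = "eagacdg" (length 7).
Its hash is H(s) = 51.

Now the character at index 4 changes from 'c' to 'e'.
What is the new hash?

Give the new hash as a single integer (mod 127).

Answer: 8

Derivation:
val('c') = 3, val('e') = 5
Position k = 4, exponent = n-1-k = 2
B^2 mod M = 13^2 mod 127 = 42
Delta = (5 - 3) * 42 mod 127 = 84
New hash = (51 + 84) mod 127 = 8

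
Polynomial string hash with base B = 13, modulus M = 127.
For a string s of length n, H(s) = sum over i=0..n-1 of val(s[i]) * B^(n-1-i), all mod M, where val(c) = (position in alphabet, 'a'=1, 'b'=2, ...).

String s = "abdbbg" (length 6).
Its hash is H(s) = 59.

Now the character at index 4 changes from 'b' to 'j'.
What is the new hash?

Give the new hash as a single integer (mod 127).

val('b') = 2, val('j') = 10
Position k = 4, exponent = n-1-k = 1
B^1 mod M = 13^1 mod 127 = 13
Delta = (10 - 2) * 13 mod 127 = 104
New hash = (59 + 104) mod 127 = 36

Answer: 36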